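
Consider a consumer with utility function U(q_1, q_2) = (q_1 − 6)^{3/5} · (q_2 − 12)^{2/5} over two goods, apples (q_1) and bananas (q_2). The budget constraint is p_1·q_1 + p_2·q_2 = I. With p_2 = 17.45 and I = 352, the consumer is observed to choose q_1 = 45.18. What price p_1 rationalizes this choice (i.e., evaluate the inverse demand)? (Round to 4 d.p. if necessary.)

p_1 = 2

Let q_1' = q_1−6, q_2' = q_2−12. MRS = (3/2)·q_2'/q_1' = p_1/p_2.
After buying the subsistence bundle (6, 12), a share 0.6 of the remaining income goes to q_1: q_1* = 6 + 0.6·(I − 6p_1 − 12p_2)/p_1.
Set q_1* = 45.18 in the demand function and solve for p_1: p_1 = 2.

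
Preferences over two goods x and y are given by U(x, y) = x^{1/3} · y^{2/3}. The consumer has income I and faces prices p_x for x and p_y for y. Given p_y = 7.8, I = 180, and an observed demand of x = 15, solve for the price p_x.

p_x = 4

The MRS is (1/2)·y/x. Set MRS = p_x/p_y.
Rearranging, p_y·y = 2·p_x·x. Substituting into the budget gives p_x·x·(1 + 2) = I.
Demand: x*(p_x,p_y,I) = 1/3·I/p_x and y* = 2/3·I/p_y.
Set x* = 15 in the demand function and solve for p_x: p_x = 4.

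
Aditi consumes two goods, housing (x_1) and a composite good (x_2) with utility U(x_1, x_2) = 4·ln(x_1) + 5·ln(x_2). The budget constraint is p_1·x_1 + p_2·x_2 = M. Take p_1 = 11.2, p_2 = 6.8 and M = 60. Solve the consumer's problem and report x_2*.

x_2* = 4.902

Demand: x_1*(p_1,p_2,M) = 4/9·M/p_1 and x_2* = 5/9·M/p_2.
At p_1=11.2, p_2=6.8, M=60: x_2* = 5/9·60/6.8 = 4.902.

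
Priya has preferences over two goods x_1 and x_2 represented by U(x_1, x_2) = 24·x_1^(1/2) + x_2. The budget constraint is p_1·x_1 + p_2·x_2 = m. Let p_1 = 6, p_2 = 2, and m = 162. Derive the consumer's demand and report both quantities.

x_1* = 16, x_2* = 33

Set MRS = p_1/p_2: 12·x_1^(−1/2) = p_1/p_2.
Solve: √x_1 = 12·p_2/p_1, so x_1*(p_1,p_2) = (12·p_2/p_1)², and x_2* = (m − p_1·x_1*)/p_2.
Plugging in: x_1* = (12·2/6)² = 16, x_2* = 33.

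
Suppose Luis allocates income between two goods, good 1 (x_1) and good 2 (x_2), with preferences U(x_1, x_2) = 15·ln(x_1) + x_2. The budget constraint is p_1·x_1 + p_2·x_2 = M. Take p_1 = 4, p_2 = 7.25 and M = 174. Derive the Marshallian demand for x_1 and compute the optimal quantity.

MU_x_1 = 15/x_1, MU_x_2 = 1. Tangency: 15/x_1 = p_1/p_2.
So x_1*(p_1,p_2) = 15·p_2/p_1, independent of income; and x_2* = (M − 15·p_2)/p_2.
At the given prices: x_1* = 15·7.25/4 = 27.1875.

x_1* = 27.1875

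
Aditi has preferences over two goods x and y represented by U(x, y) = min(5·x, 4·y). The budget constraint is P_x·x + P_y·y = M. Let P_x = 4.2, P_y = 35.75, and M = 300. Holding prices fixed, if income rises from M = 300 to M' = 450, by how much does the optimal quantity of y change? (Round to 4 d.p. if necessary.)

Demand: x*(P_x,P_y,M) = 4·M/(4·P_x + 5·P_y), y* = 5·M/(4·P_x + 5·P_y).
Here 4·4.2 + 5·35.75 = 195.55, giving y* = 7.6707.
At M' = 450: y* = 11.506. Change: 11.506 − 7.6707 = 3.8353.

Δy* = 3.8353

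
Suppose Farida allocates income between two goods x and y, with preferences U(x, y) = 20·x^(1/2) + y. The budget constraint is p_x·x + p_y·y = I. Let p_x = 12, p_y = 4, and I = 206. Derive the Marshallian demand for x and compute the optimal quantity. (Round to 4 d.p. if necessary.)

Set MRS = p_x/p_y: 10·x^(−1/2) = p_x/p_y.
Thus x* = (10·p_y/p_x)² — independent of I — with the rest of income spent on y.
Plugging in: x* = (10·4/12)² = 11.1111.

x* = 11.1111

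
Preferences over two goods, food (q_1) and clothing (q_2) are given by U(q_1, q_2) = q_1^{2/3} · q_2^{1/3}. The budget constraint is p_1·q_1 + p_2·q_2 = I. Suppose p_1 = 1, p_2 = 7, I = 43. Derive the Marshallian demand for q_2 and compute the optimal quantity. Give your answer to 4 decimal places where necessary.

q_2* = 2.0476

Tangency: MRS = 2·q_2/q_1 = p_1/p_2.
So 2/3·p_2·q_2 = 1/3·p_1·q_1; combined with the budget, a share 2/3 of income goes to q_1.
Demand: q_1*(p_1,p_2,I) = 2/3·I/p_1 and q_2* = 1/3·I/p_2.
At p_1=1, p_2=7, I=43: q_2* = 1/3·43/7 = 2.0476.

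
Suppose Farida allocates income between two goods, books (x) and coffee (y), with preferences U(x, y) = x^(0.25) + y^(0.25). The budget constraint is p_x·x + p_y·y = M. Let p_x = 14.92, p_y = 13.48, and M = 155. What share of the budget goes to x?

share on x = 0.4915

With the ratio pinned down, the budget gives x* = M/(p_x + p_y·(y/x)) and y* = (y/x)·x*.
Numerically y/x = 1.144911, so x* = 155/(14.92 + 13.48·1.144911) = 5.1065 and y* = 1.144911·5.1065 = 5.8465.
Expenditure on x: 14.92·5.1065 = 76.1891; share = 0.4915.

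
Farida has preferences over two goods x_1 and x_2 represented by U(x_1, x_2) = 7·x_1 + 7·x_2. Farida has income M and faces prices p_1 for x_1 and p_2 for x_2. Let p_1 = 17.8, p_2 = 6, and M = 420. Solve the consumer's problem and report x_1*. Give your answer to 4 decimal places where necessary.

x_1* = 0

Perfect substitutes: compare marginal utility per dollar. 7/p_1 vs 7/p_2 → 0.3933 vs 1.1667.
x_2 gives more utility per dollar, so spend all income on x_2: x_2* = M/p_2, x_1* = 0.
Numerically: x_1* = 0, x_2* = 70.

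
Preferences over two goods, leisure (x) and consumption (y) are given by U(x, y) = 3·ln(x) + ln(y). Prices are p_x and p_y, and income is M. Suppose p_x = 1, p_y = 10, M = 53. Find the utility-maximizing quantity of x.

At p_x=1, p_y=10, M=53: x* = 0.75·53/1 = 39.75.

x* = 39.75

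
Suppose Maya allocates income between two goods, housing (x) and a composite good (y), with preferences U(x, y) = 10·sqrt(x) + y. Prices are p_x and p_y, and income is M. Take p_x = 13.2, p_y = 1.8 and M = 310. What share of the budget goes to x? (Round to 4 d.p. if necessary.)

share on x = 0.0198

MU_x = 5/√x, MU_y = 1. Tangency: 5/√x = p_x/p_y.
Solve: √x = 5·p_y/p_x, so x*(p_x,p_y) = (5·p_y/p_x)², and y* = (M − p_x·x*)/p_y.
Plugging in: x* = (5·1.8/13.2)² = 0.4649, y* = 168.8131.
Expenditure on x: 13.2·0.4649 = 6.1364; share = 0.0198.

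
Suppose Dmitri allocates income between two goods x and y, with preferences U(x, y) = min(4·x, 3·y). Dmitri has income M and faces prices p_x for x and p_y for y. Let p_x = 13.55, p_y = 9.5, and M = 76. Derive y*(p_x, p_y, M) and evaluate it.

y* = 3.8652

Leontief preferences: the optimum is at the kink where x/3 = y/4, i.e. y = (4/3)·x.
Budget: p_x·x + p_y·(4/3)·x = M, so (3·p_x + 4·p_y)·x = 3·M.
Demand: x*(p_x,p_y,M) = 3·M/(3·p_x + 4·p_y), y* = 4·M/(3·p_x + 4·p_y).
Here 3·13.55 + 4·9.5 = 78.65, giving y* = 3.8652.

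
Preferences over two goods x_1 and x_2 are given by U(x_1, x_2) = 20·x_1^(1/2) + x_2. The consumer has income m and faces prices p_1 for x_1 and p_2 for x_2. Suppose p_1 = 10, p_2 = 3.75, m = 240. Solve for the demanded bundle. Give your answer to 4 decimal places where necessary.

Utility is quasi-linear in x_2; the FOC for x_1 is 10/√x_1 = p_1/p_2.
Solve: √x_1 = 10·p_2/p_1, so x_1*(p_1,p_2) = (10·p_2/p_1)², and x_2* = (m − p_1·x_1*)/p_2.
Plugging in: x_1* = (10·3.75/10)² = 14.0625, x_2* = 26.5.

x_1* = 14.0625, x_2* = 26.5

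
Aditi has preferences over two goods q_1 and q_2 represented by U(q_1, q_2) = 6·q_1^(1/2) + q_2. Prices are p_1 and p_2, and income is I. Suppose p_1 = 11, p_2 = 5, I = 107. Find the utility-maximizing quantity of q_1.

q_1* = 1.8595

Set MRS = p_1/p_2: 3·q_1^(−1/2) = p_1/p_2.
Thus q_1* = (3·p_2/p_1)² — independent of I — with the rest of income spent on q_2.
Plugging in: q_1* = (3·5/11)² = 1.8595.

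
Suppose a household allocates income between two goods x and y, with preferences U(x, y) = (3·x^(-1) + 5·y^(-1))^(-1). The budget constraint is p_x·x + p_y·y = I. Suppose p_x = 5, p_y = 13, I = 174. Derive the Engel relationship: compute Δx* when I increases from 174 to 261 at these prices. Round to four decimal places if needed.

MRS = MU_x/MU_y = (3/5)·(y/x)^(2). Set equal to p_x/p_y.
Hence y/x = ((5/3)·p_x/p_y)^(1/(2)), i.e. raised to the 0.5 power.
Substitute y = (y/x)·x into the budget: x* = I/(p_x + p_y·(y/x)).
Numerically y/x = 0.800641, so x* = 174/(5 + 13·0.800641) = 11.2926.
At I' = 261: x* = 16.9389. Change: 16.9389 − 11.2926 = 5.6463.

Δx* = 5.6463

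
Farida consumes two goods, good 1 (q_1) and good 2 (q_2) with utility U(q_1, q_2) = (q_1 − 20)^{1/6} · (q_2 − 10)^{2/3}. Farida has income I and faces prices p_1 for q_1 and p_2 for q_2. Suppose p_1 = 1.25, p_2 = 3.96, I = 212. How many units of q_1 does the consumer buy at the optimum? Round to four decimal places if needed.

q_1* = 43.584

Let q_1' = q_1−20, q_2' = q_2−10. MRS = (1/4)·q_2'/q_1' = p_1/p_2.
Substituting into the budget: q_1* = 20 + 0.2·(I − 20·p_1 − 10·p_2)/p_1, and q_2* = 10 + 0.8·(…)/p_2.
Discretionary income = 212 − 20·1.25 − 10·3.96 = 147.4; q_1* = 20 + 0.2·147.4/1.25 = 43.584.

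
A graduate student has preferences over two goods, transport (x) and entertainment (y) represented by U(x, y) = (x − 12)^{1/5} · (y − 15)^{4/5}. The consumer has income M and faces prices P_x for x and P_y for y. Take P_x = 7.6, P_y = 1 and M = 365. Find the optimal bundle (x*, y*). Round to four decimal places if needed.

Substituting into the budget: x* = 12 + 0.2·(M − 12·P_x − 15·P_y)/P_x, and y* = 15 + 0.8·(…)/P_y.
Discretionary income = 365 − 12·7.6 − 15·1 = 258.8; x* = 12 + 0.2·258.8/7.6 = 18.8105; y* = 15 + 0.8·258.8/1 = 222.04.

x* = 18.8105, y* = 222.04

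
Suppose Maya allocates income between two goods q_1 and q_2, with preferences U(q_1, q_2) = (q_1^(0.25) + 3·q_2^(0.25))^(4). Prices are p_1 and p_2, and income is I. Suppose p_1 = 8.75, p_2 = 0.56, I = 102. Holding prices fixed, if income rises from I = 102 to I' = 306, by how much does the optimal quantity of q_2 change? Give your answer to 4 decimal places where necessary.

MU_q_1 ∝ q_1^(-0.75), MU_q_2 ∝ 3·q_2^(-0.75), so MRS = (1/3)·(q_2/q_1)^(0.75) = p_1/p_2.
Solve for the ratio: q_2/q_1 = [3·p_1/p_2]^(4/3).
With the ratio pinned down, the budget gives q_1* = I/(p_1 + p_2·(q_2/q_1)) and q_2* = (q_2/q_1)·q_1*.
Numerically q_2/q_1 = 169.013622, so q_1* = 102/(8.75 + 0.56·169.013622) = 0.9865 and q_2* = 169.013622·0.9865 = 166.7291.
At I' = 306: q_2* = 500.1872. Change: 500.1872 − 166.7291 = 333.4581.

Δq_2* = 333.4581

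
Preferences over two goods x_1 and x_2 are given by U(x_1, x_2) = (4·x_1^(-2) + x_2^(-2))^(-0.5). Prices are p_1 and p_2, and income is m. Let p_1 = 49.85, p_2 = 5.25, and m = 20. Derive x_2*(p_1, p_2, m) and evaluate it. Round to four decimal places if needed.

With the ratio pinned down, the budget gives x_1* = m/(p_1 + p_2·(x_2/x_1)) and x_2* = (x_2/x_1)·x_1*.
Numerically x_2/x_1 = 1.333978, so x_1* = 20/(49.85 + 5.25·1.333978) = 0.3518 and x_2* = 1.333978·0.3518 = 0.4693.

x_2* = 0.4693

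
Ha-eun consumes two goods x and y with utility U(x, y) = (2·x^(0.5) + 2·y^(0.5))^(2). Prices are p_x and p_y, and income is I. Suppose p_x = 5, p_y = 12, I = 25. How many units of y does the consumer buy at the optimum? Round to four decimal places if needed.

MRS = MU_x/MU_y = (y/x)^(0.5). Set equal to p_x/p_y.
Hence y/x = (p_x/p_y)^(1/(0.5)), i.e. raised to the 2 power.
Substitute y = (y/x)·x into the budget: x* = I/(p_x + p_y·(y/x)).
Numerically y/x = 0.173611, so x* = 25/(5 + 12·0.173611) = 3.5294 and y* = 0.173611·3.5294 = 0.6127.

y* = 0.6127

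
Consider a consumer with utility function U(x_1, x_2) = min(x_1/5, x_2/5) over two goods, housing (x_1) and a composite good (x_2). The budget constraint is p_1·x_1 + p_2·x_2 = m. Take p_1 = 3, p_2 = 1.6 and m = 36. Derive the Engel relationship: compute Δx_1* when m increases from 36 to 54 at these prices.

Δx_1* = 3.913

Demand: x_1*(p_1,p_2,m) = 5·m/(5·p_1 + 5·p_2), x_2* = 5·m/(5·p_1 + 5·p_2).
Here 5·3 + 5·1.6 = 23, giving x_1* = 7.8261.
At m' = 54: x_1* = 11.7391. Change: 11.7391 − 7.8261 = 3.913.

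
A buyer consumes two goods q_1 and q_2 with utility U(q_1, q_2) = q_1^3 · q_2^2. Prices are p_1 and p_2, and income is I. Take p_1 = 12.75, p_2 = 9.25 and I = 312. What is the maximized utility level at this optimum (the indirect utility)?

The MRS is (3/2)·q_2/q_1. Set MRS = p_1/p_2.
Rearranging, p_2·q_2 = (2/3)·p_1·q_1. Substituting into the budget gives p_1·q_1·(1 + (2/3)) = I.
Demand: q_1*(p_1,p_2,I) = 0.6·I/p_1 and q_2* = 0.4·I/p_2.
At p_1=12.75, p_2=9.25, I=312: q_1* = 0.6·312/12.75 = 14.6824, q_2* = 13.4919.
Utility at the optimum: U(14.6824, 13.4919) = 576146.1765.

V = 576146.1765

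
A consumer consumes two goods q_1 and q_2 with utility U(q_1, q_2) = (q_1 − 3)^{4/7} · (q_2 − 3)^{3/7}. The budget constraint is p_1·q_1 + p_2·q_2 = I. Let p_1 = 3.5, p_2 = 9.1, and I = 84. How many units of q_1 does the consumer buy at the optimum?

q_1* = 10.5429

Let q_1' = q_1−3, q_2' = q_2−3. MRS = (4/3)·q_2'/q_1' = p_1/p_2.
After buying the subsistence bundle (3, 3), a share 4/7 of the remaining income goes to q_1: q_1* = 3 + 4/7·(I − 3p_1 − 3p_2)/p_1.
Discretionary income = 84 − 3·3.5 − 3·9.1 = 46.2; q_1* = 3 + 4/7·46.2/3.5 = 10.5429.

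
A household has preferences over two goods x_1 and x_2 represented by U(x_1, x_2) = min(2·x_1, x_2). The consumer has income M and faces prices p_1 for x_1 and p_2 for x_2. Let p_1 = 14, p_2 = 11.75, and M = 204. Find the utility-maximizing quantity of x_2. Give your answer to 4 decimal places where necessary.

Leontief preferences: the optimum is at the kink where x_1/1 = x_2/2, i.e. x_2 = 2·x_1.
Budget: p_1·x_1 + p_2·2·x_1 = M, so (p_1 + 2·p_2)·x_1 = M.
Demand: x_1*(p_1,p_2,M) = M/(p_1 + 2·p_2), x_2* = 2·M/(p_1 + 2·p_2).
Here 14 + 2·11.75 = 37.5, giving x_2* = 10.88.

x_2* = 10.88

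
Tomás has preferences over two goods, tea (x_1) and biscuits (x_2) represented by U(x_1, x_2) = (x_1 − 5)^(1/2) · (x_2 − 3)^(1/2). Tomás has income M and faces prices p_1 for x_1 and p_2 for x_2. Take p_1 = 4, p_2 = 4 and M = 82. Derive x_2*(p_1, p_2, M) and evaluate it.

x_2* = 9.25

MRS = (x_2−3)/(x_1−5). Tangency with p_1/p_2 gives x_2−3 = (p_1/p_2)·(x_1−5).
Substituting into the budget: x_1* = 5 + 0.5·(M − 5·p_1 − 3·p_2)/p_1, and x_2* = 3 + 0.5·(…)/p_2.
Discretionary income = 82 − 5·4 − 3·4 = 50; x_2* = 3 + 0.5·50/4 = 9.25.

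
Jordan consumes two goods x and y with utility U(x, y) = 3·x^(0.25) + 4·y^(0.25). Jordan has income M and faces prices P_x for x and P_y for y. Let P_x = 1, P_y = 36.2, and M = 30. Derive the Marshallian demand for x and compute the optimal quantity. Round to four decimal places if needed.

x* = 20.781

MRS = MU_x/MU_y = (3/4)·(y/x)^(0.75). Set equal to P_x/P_y.
Solve for the ratio: y/x = [(4/3)·P_x/P_y]^(4/3).
Substitute y = (y/x)·x into the budget: x* = M/(P_x + P_y·(y/x)).
Numerically y/x = 0.012255, so x* = 30/(1 + 36.2·0.012255) = 20.781.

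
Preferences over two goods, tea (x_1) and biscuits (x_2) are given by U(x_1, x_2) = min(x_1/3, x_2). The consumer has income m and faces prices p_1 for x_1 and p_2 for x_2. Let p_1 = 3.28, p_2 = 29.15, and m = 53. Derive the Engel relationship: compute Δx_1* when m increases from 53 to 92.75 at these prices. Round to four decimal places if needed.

Δx_1* = 3.0585

Demand: x_1*(p_1,p_2,m) = 3·m/(3·p_1 + p_2), x_2* = m/(3·p_1 + p_2).
Here 3·3.28 + 29.15 = 38.99, giving x_1* = 4.078.
At m' = 92.75: x_1* = 7.1364. Change: 7.1364 − 4.078 = 3.0585.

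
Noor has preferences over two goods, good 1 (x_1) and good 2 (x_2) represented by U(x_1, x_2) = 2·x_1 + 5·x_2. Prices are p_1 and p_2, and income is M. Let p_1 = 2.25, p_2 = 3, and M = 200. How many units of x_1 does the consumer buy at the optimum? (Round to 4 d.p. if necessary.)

x_1* = 0

Perfect substitutes: compare marginal utility per dollar. 2/p_1 vs 5/p_2 → 0.8889 vs 1.6667.
x_2 gives more utility per dollar, so spend all income on x_2: x_2* = M/p_2, x_1* = 0.
Numerically: x_1* = 0, x_2* = 66.6667.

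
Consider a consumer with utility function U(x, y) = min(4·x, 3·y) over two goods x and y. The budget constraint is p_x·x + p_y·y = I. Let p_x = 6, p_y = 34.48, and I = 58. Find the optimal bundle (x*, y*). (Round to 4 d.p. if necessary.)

x* = 1.116, y* = 1.4879

Demand: x*(p_x,p_y,I) = 3·I/(3·p_x + 4·p_y), y* = 4·I/(3·p_x + 4·p_y).
Here 3·6 + 4·34.48 = 155.92, giving x* = 1.116 and y* = 1.4879.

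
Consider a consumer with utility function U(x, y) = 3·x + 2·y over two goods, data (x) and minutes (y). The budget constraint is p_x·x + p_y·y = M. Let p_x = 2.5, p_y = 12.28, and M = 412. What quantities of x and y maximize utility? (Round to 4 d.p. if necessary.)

Perfect substitutes: compare marginal utility per dollar. 3/p_x vs 2/p_y → 1.2 vs 0.1629.
x gives more utility per dollar, so spend all income on x: x* = M/p_x, y* = 0.
Numerically: x* = 164.8, y* = 0.

x* = 164.8, y* = 0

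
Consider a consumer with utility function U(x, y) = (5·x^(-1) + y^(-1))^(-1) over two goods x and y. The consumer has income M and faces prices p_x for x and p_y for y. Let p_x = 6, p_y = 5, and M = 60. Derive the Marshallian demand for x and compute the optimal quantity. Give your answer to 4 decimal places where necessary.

x* = 7.101

From the CES first-order condition, 5·(y/x)^(2) = p_x/p_y.
Solve for the ratio: y/x = [(1/5)·p_x/p_y]^(0.5).
With the ratio pinned down, the budget gives x* = M/(p_x + p_y·(y/x)) and y* = (y/x)·x*.
Numerically y/x = 0.489898, so x* = 60/(6 + 5·0.489898) = 7.101.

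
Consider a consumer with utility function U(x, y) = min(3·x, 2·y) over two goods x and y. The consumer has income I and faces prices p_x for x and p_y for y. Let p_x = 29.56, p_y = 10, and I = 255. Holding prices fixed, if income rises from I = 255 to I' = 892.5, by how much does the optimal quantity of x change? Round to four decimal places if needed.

Δx* = 14.3066

Demand: x*(p_x,p_y,I) = 2·I/(2·p_x + 3·p_y), y* = 3·I/(2·p_x + 3·p_y).
Here 2·29.56 + 3·10 = 89.12, giving x* = 5.7226.
At I' = 892.5: x* = 20.0292. Change: 20.0292 − 5.7226 = 14.3066.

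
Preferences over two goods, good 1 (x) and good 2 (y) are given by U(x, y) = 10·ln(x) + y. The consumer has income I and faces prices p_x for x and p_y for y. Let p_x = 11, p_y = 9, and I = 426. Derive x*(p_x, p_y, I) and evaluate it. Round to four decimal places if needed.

Set MRS = p_x/p_y: (10/x)/1 = p_x/p_y.
So x*(p_x,p_y) = 10·p_y/p_x, independent of income; and y* = (I − 10·p_y)/p_y.
At the given prices: x* = 10·9/11 = 8.1818.

x* = 8.1818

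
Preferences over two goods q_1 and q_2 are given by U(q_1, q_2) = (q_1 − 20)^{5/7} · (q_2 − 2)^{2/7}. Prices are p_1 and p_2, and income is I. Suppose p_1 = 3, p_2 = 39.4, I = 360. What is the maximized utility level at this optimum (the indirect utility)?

This is Cobb-Douglas in (q_1−20, q_2−2): tangency gives 5/7·p_2·(q_2−2) = 2/7·p_1·(q_1−20).
After buying the subsistence bundle (20, 2), a share 5/7 of the remaining income goes to q_1: q_1* = 20 + 5/7·(I − 20p_1 − 2p_2)/p_1.
Discretionary income = 360 − 20·3 − 2·39.4 = 221.2; q_1* = 20 + 5/7·221.2/3 = 72.6667; q_2* = 2 + 2/7·221.2/39.4 = 3.6041.
Utility at the optimum: U(72.6667, 3.6041) = 19.4224.

V = 19.4224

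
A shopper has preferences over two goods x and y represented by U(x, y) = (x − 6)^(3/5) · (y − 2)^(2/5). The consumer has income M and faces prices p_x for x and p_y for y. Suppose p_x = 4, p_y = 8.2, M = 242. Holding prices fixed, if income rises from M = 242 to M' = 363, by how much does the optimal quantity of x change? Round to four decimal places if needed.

Let x' = x−6, y' = y−2. MRS = (3/2)·y'/x' = p_x/p_y.
After buying the subsistence bundle (6, 2), a share 0.6 of the remaining income goes to x: x* = 6 + 0.6·(M − 6p_x − 2p_y)/p_x.
Discretionary income = 242 − 6·4 − 2·8.2 = 201.6; x* = 6 + 0.6·201.6/4 = 36.24.
At M' = 363: x* = 54.39. Change: 54.39 − 36.24 = 18.15.

Δx* = 18.15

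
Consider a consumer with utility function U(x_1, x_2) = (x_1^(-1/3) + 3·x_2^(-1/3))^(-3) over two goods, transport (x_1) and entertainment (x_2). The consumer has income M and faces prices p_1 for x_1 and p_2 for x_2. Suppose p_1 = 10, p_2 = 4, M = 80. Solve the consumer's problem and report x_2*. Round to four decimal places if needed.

From the CES first-order condition, (1/3)·(x_2/x_1)^(4/3) = p_1/p_2.
Solve for the ratio: x_2/x_1 = [3·p_1/p_2]^(0.75).
With the ratio pinned down, the budget gives x_1* = M/(p_1 + p_2·(x_2/x_1)) and x_2* = (x_2/x_1)·x_1*.
Numerically x_2/x_1 = 4.532063, so x_1* = 80/(10 + 4·4.532063) = 2.8441 and x_2* = 4.532063·2.8441 = 12.8897.

x_2* = 12.8897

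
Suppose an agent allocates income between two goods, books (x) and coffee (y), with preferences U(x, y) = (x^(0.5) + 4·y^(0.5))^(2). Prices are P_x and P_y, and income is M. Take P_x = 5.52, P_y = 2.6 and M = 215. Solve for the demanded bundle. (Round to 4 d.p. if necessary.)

x* = 1.1138, y* = 80.3276

Substitute y = (y/x)·x into the budget: x* = M/(P_x + P_y·(y/x)).
Numerically y/x = 72.11929, so x* = 215/(5.52 + 2.6·72.11929) = 1.1138 and y* = 72.11929·1.1138 = 80.3276.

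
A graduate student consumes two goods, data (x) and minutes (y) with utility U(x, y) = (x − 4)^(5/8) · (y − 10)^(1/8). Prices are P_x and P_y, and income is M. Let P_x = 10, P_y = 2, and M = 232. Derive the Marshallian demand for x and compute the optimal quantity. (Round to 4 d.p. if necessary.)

x* = 18.3333

Substituting into the budget: x* = 4 + 5/6·(M − 4·P_x − 10·P_y)/P_x, and y* = 10 + 1/6·(…)/P_y.
Discretionary income = 232 − 4·10 − 10·2 = 172; x* = 4 + 5/6·172/10 = 18.3333.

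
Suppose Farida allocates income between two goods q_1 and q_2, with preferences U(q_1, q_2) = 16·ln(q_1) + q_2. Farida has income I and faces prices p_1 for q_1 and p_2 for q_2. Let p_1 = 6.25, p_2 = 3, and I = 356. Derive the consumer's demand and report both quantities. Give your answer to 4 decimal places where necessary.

So q_1*(p_1,p_2) = 16·p_2/p_1, independent of income; and q_2* = (I − 16·p_2)/p_2.
At the given prices: q_1* = 16·3/6.25 = 7.68, and q_2* = 102.6667.

q_1* = 7.68, q_2* = 102.6667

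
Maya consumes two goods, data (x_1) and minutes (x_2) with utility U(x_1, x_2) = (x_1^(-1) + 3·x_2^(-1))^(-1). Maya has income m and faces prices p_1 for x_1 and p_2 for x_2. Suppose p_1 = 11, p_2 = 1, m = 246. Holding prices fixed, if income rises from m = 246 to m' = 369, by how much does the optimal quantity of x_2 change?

Δx_2* = 42.1977

With the ratio pinned down, the budget gives x_1* = m/(p_1 + p_2·(x_2/x_1)) and x_2* = (x_2/x_1)·x_1*.
Numerically x_2/x_1 = 5.744563, so x_1* = 246/(11 + 1·5.744563) = 14.6913 and x_2* = 5.744563·14.6913 = 84.3953.
At m' = 369: x_2* = 126.593. Change: 126.593 − 84.3953 = 42.1977.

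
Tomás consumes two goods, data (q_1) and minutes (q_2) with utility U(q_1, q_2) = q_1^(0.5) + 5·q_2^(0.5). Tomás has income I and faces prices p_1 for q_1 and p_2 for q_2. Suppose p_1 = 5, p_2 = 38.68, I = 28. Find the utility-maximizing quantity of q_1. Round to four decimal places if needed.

From the CES first-order condition, (1/5)·(q_2/q_1)^(0.5) = p_1/p_2.
Hence q_2/q_1 = (5·p_1/p_2)^(1/(0.5)), i.e. raised to the 2 power.
With the ratio pinned down, the budget gives q_1* = I/(p_1 + p_2·(q_2/q_1)) and q_2* = (q_2/q_1)·q_1*.
Numerically q_2/q_1 = 0.417741, so q_1* = 28/(5 + 38.68·0.417741) = 1.3234.

q_1* = 1.3234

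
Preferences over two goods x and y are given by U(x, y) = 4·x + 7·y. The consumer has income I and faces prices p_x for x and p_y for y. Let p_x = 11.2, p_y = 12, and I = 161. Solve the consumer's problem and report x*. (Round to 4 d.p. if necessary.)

Perfect substitutes: compare marginal utility per dollar. 4/p_x vs 7/p_y → 0.3571 vs 0.5833.
y gives more utility per dollar, so spend all income on y: y* = I/p_y, x* = 0.
Numerically: x* = 0, y* = 13.4167.

x* = 0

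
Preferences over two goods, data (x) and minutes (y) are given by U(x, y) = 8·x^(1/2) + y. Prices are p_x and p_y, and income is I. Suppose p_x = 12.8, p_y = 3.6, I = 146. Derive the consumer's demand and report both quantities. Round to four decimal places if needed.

Plugging in: x* = (4·3.6/12.8)² = 1.2656, y* = 36.0556.

x* = 1.2656, y* = 36.0556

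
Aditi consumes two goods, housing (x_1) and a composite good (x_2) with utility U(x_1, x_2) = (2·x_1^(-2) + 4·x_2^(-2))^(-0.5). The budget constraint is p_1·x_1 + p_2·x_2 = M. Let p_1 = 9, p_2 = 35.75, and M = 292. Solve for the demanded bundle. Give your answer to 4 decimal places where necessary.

MU_x_1 ∝ 2·x_1^(-3), MU_x_2 ∝ 4·x_2^(-3), so MRS = (1/2)·(x_2/x_1)^(3) = p_1/p_2.
Hence x_2/x_1 = (2·p_1/p_2)^(1/(3)), i.e. raised to the 1/3 power.
Substitute x_2 = (x_2/x_1)·x_1 into the budget: x_1* = M/(p_1 + p_2·(x_2/x_1)).
Numerically x_2/x_1 = 0.795546, so x_1* = 292/(9 + 35.75·0.795546) = 7.799 and x_2* = 0.795546·7.799 = 6.2045.

x_1* = 7.799, x_2* = 6.2045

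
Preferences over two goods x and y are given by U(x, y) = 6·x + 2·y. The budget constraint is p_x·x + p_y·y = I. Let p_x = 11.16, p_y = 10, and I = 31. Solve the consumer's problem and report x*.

x* = 2.7778

Linear utility — the consumer picks whichever good has higher MU/price: 6/11.16 = 0.5376 vs 2/10 = 0.2.
x gives more utility per dollar, so spend all income on x: x* = I/p_x, y* = 0.
Numerically: x* = 2.7778, y* = 0.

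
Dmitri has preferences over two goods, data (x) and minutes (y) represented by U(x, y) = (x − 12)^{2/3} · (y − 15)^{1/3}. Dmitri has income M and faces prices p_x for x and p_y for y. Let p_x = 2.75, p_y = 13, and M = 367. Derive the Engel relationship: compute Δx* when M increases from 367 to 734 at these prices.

MRS = 2·(y−15)/(x−12). Tangency with p_x/p_y gives y−15 = (1/2)·(p_x/p_y)·(x−12).
Substituting into the budget: x* = 12 + 2/3·(M − 12·p_x − 15·p_y)/p_x, and y* = 15 + 1/3·(…)/p_y.
Discretionary income = 367 − 12·2.75 − 15·13 = 139; x* = 12 + 2/3·139/2.75 = 45.697.
At M' = 734: x* = 134.6667. Change: 134.6667 − 45.697 = 88.9697.

Δx* = 88.9697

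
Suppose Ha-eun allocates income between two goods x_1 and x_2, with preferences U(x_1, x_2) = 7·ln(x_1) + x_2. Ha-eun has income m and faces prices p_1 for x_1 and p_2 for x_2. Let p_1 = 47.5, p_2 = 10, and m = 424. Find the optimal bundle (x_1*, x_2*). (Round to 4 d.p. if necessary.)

Set MRS = p_1/p_2: (7/x_1)/1 = p_1/p_2.
So x_1*(p_1,p_2) = 7·p_2/p_1, independent of income; and x_2* = (m − 7·p_2)/p_2.
At the given prices: x_1* = 7·10/47.5 = 1.4737, and x_2* = 35.4.

x_1* = 1.4737, x_2* = 35.4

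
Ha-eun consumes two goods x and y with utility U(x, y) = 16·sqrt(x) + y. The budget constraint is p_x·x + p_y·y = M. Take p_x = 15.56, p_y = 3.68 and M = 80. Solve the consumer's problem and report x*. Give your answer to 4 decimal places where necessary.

MU_x = 8/√x, MU_y = 1. Tangency: 8/√x = p_x/p_y.
Solve: √x = 8·p_y/p_x, so x*(p_x,p_y) = (8·p_y/p_x)², and y* = (M − p_x·x*)/p_y.
Plugging in: x* = (8·3.68/15.56)² = 3.5798.

x* = 3.5798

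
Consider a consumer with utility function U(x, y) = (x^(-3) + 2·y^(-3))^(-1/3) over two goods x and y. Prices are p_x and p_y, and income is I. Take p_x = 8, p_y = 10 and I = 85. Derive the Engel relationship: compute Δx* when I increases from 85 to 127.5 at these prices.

From the CES first-order condition, (1/2)·(y/x)^(4) = p_x/p_y.
Solve for the ratio: y/x = [2·p_x/p_y]^(0.25).
Substitute y = (y/x)·x into the budget: x* = I/(p_x + p_y·(y/x)).
Numerically y/x = 1.124683, so x* = 85/(8 + 10·1.124683) = 4.4163.
At I' = 127.5: x* = 6.6245. Change: 6.6245 − 4.4163 = 2.2082.

Δx* = 2.2082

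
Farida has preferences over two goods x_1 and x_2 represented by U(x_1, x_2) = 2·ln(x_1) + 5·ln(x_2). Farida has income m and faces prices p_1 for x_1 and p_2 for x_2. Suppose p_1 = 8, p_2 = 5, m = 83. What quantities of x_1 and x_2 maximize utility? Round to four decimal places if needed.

At p_1=8, p_2=5, m=83: x_1* = 2/7·83/8 = 2.9643, x_2* = 11.8571.

x_1* = 2.9643, x_2* = 11.8571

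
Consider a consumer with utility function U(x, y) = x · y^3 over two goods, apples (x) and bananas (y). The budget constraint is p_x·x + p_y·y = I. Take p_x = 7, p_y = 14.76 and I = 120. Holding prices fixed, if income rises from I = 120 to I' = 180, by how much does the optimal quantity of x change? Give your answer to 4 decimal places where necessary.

MU_x/MU_y = (y)/(3·x); tangency sets this equal to p_x/p_y.
So p_y·y = 3·p_x·x; combined with the budget, a share 0.25 of income goes to x.
Demand: x*(p_x,p_y,I) = 0.25·I/p_x and y* = 0.75·I/p_y.
At p_x=7, p_y=14.76, I=120: x* = 0.25·120/7 = 4.2857.
At I' = 180: x* = 6.4286. Change: 6.4286 − 4.2857 = 2.1429.

Δx* = 2.1429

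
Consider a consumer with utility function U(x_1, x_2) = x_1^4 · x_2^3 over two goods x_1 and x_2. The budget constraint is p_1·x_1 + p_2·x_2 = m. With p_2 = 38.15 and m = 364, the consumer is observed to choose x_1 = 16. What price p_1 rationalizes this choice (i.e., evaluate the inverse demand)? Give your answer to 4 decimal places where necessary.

p_1 = 13

The MRS is (4/3)·x_2/x_1. Set MRS = p_1/p_2.
So 4·p_2·x_2 = 3·p_1·x_1; combined with the budget, a share 4/7 of income goes to x_1.
Demand: x_1*(p_1,p_2,m) = 4/7·m/p_1 and x_2* = 3/7·m/p_2.
Set x_1* = 16 in the demand function and solve for p_1: p_1 = 13.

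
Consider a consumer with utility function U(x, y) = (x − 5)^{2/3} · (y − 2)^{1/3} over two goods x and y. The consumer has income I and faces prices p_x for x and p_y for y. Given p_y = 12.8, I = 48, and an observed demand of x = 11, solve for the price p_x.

Let x' = x−5, y' = y−2. MRS = 2·y'/x' = p_x/p_y.
After buying the subsistence bundle (5, 2), a share 2/3 of the remaining income goes to x: x* = 5 + 2/3·(I − 5p_x − 2p_y)/p_x.
Set x* = 11 in the demand function and solve for p_x: p_x = 1.6.

p_x = 1.6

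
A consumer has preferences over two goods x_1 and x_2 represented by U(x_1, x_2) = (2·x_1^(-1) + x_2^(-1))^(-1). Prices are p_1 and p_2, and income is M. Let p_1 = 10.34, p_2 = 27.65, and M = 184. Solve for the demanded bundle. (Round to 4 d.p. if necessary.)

From the CES first-order condition, 2·(x_2/x_1)^(2) = p_1/p_2.
Hence x_2/x_1 = ((1/2)·p_1/p_2)^(1/(2)), i.e. raised to the 0.5 power.
Substitute x_2 = (x_2/x_1)·x_1 into the budget: x_1* = M/(p_1 + p_2·(x_2/x_1)).
Numerically x_2/x_1 = 0.432412, so x_1* = 184/(10.34 + 27.65·0.432412) = 8.2525 and x_2* = 0.432412·8.2525 = 3.5685.

x_1* = 8.2525, x_2* = 3.5685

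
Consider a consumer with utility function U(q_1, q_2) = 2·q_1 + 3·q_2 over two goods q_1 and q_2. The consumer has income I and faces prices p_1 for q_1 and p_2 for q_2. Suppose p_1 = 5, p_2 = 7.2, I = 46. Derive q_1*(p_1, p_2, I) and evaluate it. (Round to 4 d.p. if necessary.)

q_1* = 0

Linear utility — the consumer picks whichever good has higher MU/price: 2/5 = 0.4 vs 3/7.2 = 0.4167.
q_2 gives more utility per dollar, so spend all income on q_2: q_2* = I/p_2, q_1* = 0.
Numerically: q_1* = 0, q_2* = 6.3889.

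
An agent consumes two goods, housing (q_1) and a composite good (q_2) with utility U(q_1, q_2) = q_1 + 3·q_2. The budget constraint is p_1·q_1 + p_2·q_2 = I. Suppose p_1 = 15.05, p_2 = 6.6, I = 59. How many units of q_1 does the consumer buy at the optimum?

q_1* = 0

Linear utility — the consumer picks whichever good has higher MU/price: 1/15.05 = 0.0664 vs 3/6.6 = 0.4545.
q_2 gives more utility per dollar, so spend all income on q_2: q_2* = I/p_2, q_1* = 0.
Numerically: q_1* = 0, q_2* = 8.9394.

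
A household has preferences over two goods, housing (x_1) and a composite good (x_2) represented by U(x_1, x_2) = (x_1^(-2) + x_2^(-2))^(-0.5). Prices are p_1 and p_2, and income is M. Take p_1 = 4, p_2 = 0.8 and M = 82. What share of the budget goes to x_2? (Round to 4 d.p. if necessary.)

MU_x_1 ∝ x_1^(-3), MU_x_2 ∝ x_2^(-3), so MRS = (x_2/x_1)^(3) = p_1/p_2.
Hence x_2/x_1 = (p_1/p_2)^(1/(3)), i.e. raised to the 1/3 power.
With the ratio pinned down, the budget gives x_1* = M/(p_1 + p_2·(x_2/x_1)) and x_2* = (x_2/x_1)·x_1*.
Numerically x_2/x_1 = 1.709976, so x_1* = 82/(4 + 0.8·1.709976) = 15.2758 and x_2* = 1.709976·15.2758 = 26.1212.
Expenditure on x_2: 0.8·26.1212 = 20.8969; share = 0.2548.

share on x_2 = 0.2548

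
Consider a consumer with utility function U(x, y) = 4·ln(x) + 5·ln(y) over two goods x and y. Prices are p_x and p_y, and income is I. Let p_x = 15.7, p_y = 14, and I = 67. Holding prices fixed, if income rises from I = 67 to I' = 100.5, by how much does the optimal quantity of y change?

Δy* = 1.3294

Tangency: MRS = (4/5)·y/x = p_x/p_y.
So 4·p_y·y = 5·p_x·x; combined with the budget, a share 4/9 of income goes to x.
Demand: x*(p_x,p_y,I) = 4/9·I/p_x and y* = 5/9·I/p_y.
At p_x=15.7, p_y=14, I=67: y* = 5/9·67/14 = 2.6587.
At I' = 100.5: y* = 3.9881. Change: 3.9881 − 2.6587 = 1.3294.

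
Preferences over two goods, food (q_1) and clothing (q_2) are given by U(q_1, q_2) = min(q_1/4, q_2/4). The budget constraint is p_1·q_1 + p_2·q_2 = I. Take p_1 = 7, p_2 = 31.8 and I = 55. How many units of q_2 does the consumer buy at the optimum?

q_2* = 1.4175

Demand: q_1*(p_1,p_2,I) = 4·I/(4·p_1 + 4·p_2), q_2* = 4·I/(4·p_1 + 4·p_2).
Here 4·7 + 4·31.8 = 155.2, giving q_2* = 1.4175.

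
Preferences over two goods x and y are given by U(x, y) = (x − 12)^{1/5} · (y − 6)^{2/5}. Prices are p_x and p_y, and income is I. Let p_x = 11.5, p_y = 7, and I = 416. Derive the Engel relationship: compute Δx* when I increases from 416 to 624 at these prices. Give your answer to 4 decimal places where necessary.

Δx* = 6.029

Substituting into the budget: x* = 12 + 1/3·(I − 12·p_x − 6·p_y)/p_x, and y* = 6 + 2/3·(…)/p_y.
Discretionary income = 416 − 12·11.5 − 6·7 = 236; x* = 12 + 1/3·236/11.5 = 18.8406.
At I' = 624: x* = 24.8696. Change: 24.8696 − 18.8406 = 6.029.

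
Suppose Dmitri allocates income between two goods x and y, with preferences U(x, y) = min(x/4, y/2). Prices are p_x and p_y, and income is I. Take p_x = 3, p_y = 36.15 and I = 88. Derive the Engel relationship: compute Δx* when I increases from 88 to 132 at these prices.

Leontief preferences: the optimum is at the kink where x/4 = y/2, i.e. y = (1/2)·x.
Budget: p_x·x + p_y·(1/2)·x = I, so (4·p_x + 2·p_y)·x = 4·I.
Demand: x*(p_x,p_y,I) = 4·I/(4·p_x + 2·p_y), y* = 2·I/(4·p_x + 2·p_y).
Here 4·3 + 2·36.15 = 84.3, giving x* = 4.1756.
At I' = 132: x* = 6.2633. Change: 6.2633 − 4.1756 = 2.0878.

Δx* = 2.0878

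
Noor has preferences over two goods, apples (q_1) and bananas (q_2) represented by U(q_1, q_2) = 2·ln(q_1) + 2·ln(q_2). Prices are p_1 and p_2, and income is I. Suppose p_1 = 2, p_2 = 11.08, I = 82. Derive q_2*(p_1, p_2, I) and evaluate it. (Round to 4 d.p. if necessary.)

The MRS is q_2/q_1. Set MRS = p_1/p_2.
So 2·p_2·q_2 = 2·p_1·q_1; combined with the budget, a share 0.5 of income goes to q_1.
Demand: q_1*(p_1,p_2,I) = 0.5·I/p_1 and q_2* = 0.5·I/p_2.
At p_1=2, p_2=11.08, I=82: q_2* = 0.5·82/11.08 = 3.7004.

q_2* = 3.7004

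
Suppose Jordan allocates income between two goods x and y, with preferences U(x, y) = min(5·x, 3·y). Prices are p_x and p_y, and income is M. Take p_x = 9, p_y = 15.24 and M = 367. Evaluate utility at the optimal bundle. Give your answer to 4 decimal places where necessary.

V = 53.343

With perfect complements, no substitution: consume in ratio x:y = 3:5.
Budget: p_x·x + p_y·(5/3)·x = M, so (3·p_x + 5·p_y)·x = 3·M.
Demand: x*(p_x,p_y,M) = 3·M/(3·p_x + 5·p_y), y* = 5·M/(3·p_x + 5·p_y).
Here 3·9 + 5·15.24 = 103.2, giving x* = 10.6686 and y* = 17.781.
Utility at the optimum: U(10.6686, 17.781) = 53.343.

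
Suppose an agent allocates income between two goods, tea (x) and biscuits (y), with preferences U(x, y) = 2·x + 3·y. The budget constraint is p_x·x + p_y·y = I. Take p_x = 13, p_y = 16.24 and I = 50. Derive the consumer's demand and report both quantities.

Perfect substitutes: compare marginal utility per dollar. 2/p_x vs 3/p_y → 0.1538 vs 0.1847.
y gives more utility per dollar, so spend all income on y: y* = I/p_y, x* = 0.
Numerically: x* = 0, y* = 3.0788.

x* = 0, y* = 3.0788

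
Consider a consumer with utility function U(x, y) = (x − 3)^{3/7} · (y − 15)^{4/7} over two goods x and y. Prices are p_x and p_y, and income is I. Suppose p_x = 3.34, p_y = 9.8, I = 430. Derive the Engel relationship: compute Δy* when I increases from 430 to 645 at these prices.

MRS = (3/4)·(y−15)/(x−3). Tangency with p_x/p_y gives y−15 = (4/3)·(p_x/p_y)·(x−3).
After buying the subsistence bundle (3, 15), a share 3/7 of the remaining income goes to x: x* = 3 + 3/7·(I − 3p_x − 15p_y)/p_x.
Discretionary income = 430 − 3·3.34 − 15·9.8 = 272.98; y* = 15 + 4/7·272.98/9.8 = 30.9172.
At I' = 645: y* = 43.4536. Change: 43.4536 − 30.9172 = 12.5364.

Δy* = 12.5364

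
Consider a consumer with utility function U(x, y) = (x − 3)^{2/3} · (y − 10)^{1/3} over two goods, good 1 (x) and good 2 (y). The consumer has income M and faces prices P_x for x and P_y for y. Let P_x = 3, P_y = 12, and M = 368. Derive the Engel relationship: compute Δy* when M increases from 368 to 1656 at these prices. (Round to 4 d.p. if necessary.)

This is Cobb-Douglas in (x−3, y−10): tangency gives 2/3·P_y·(y−10) = 1/3·P_x·(x−3).
After buying the subsistence bundle (3, 10), a share 2/3 of the remaining income goes to x: x* = 3 + 2/3·(M − 3P_x − 10P_y)/P_x.
Discretionary income = 368 − 3·3 − 10·12 = 239; y* = 10 + 1/3·239/12 = 16.6389.
At M' = 1656: y* = 52.4167. Change: 52.4167 − 16.6389 = 35.7778.

Δy* = 35.7778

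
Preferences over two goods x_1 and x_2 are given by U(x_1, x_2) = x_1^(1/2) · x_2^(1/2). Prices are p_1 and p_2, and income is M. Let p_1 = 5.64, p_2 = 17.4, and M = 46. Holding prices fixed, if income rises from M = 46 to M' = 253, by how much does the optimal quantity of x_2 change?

Δx_2* = 5.9483

The MRS is x_2/x_1. Set MRS = p_1/p_2.
Rearranging, p_2·x_2 = p_1·x_1. Substituting into the budget gives p_1·x_1·(1 + 1) = M.
Demand: x_1*(p_1,p_2,M) = 0.5·M/p_1 and x_2* = 0.5·M/p_2.
At p_1=5.64, p_2=17.4, M=46: x_2* = 0.5·46/17.4 = 1.3218.
At M' = 253: x_2* = 7.2701. Change: 7.2701 − 1.3218 = 5.9483.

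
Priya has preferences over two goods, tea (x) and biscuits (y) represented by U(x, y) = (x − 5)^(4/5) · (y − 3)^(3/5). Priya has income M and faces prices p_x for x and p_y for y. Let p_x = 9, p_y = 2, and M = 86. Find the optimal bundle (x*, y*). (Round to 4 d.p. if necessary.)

MRS = (4/3)·(y−3)/(x−5). Tangency with p_x/p_y gives y−3 = (3/4)·(p_x/p_y)·(x−5).
After buying the subsistence bundle (5, 3), a share 4/7 of the remaining income goes to x: x* = 5 + 4/7·(M − 5p_x − 3p_y)/p_x.
Discretionary income = 86 − 5·9 − 3·2 = 35; x* = 5 + 4/7·35/9 = 7.2222; y* = 3 + 3/7·35/2 = 10.5.

x* = 7.2222, y* = 10.5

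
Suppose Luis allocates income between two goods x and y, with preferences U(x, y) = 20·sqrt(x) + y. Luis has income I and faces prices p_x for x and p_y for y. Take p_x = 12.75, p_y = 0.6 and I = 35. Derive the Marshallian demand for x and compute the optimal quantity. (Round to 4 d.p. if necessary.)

x* = 0.2215

Set MRS = p_x/p_y: 10·x^(−1/2) = p_x/p_y.
Solve: √x = 10·p_y/p_x, so x*(p_x,p_y) = (10·p_y/p_x)², and y* = (I − p_x·x*)/p_y.
Plugging in: x* = (10·0.6/12.75)² = 0.2215.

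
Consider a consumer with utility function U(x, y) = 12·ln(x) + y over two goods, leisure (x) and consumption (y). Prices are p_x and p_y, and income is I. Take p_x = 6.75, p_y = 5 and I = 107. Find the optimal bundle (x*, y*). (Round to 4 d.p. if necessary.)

MU_x = 12/x, MU_y = 1. Tangency: 12/x = p_x/p_y.
So x*(p_x,p_y) = 12·p_y/p_x, independent of income; and y* = (I − 12·p_y)/p_y.
At the given prices: x* = 12·5/6.75 = 8.8889, and y* = 9.4.

x* = 8.8889, y* = 9.4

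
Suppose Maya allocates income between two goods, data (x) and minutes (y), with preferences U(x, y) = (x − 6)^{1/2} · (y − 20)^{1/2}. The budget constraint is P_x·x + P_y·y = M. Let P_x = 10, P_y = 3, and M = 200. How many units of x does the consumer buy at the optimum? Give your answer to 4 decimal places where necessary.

x* = 10

Let x' = x−6, y' = y−20. MRS = y'/x' = P_x/P_y.
Substituting into the budget: x* = 6 + 0.5·(M − 6·P_x − 20·P_y)/P_x, and y* = 20 + 0.5·(…)/P_y.
Discretionary income = 200 − 6·10 − 20·3 = 80; x* = 6 + 0.5·80/10 = 10.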